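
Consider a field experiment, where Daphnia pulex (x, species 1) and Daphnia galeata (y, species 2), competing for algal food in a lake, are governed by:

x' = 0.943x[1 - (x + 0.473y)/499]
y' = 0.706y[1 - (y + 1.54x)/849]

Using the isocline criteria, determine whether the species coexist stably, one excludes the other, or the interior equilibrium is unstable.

stable coexistence

Compare the nullcline intercepts: K1/α12 = 499/0.473 = 1050 > K2 = 849; K2/α21 = 849/1.54 = 551 > K1 = 499.
Since both inequalities hold, each species can invade when rare, so the interior equilibrium is stable.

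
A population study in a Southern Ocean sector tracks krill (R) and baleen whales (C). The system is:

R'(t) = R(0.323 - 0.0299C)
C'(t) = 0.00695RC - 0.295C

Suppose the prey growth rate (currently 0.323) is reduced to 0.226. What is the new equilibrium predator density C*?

At the interior fixed point, setting dR/dt = 0 with R > 0 fixes C* = (prey growth rate)/(RC coefficient) — independent of the other coefficients.
With the change, C* = 0.226/0.0299 = 7.56; it falls from 10.8.

C* ≈ 7.56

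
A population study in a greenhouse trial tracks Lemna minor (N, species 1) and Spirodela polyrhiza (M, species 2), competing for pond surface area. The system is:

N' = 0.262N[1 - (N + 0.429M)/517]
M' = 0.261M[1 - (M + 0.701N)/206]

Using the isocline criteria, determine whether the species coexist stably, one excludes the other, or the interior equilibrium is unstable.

species 1 excludes species 2

Compare the nullcline intercepts: K1/α12 = 517/0.429 = 1210 > K2 = 206; K2/α21 = 206/0.701 = 294 < K1 = 517.
Since the inequalities point opposite ways, species 1 can invade but species 2 cannot.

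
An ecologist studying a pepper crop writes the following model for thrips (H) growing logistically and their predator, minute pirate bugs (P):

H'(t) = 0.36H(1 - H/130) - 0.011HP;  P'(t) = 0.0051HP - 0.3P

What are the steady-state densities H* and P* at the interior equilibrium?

From dP/dt = 0 with P > 0: 0.0051H* = 0.3, so H* = 58.8.
Substitute into dH/dt = 0: 0.36(1 - 58.8/130) = 0.011P*.
The bracket is 0.548, giving P* = 0.197/0.011 = 17.9.

H* ≈ 58.8, P* ≈ 17.9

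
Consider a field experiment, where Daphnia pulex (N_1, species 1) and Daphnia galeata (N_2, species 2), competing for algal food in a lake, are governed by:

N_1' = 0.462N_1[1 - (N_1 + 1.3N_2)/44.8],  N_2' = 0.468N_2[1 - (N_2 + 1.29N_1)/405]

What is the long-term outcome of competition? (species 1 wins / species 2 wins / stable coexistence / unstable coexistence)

species 2 excludes species 1

Compare the nullcline intercepts: K1/α12 = 44.8/1.3 = 34.5 < K2 = 405; K2/α21 = 405/1.29 = 314 > K1 = 44.8.
Since the inequalities point opposite ways, species 2 can invade but species 1 cannot.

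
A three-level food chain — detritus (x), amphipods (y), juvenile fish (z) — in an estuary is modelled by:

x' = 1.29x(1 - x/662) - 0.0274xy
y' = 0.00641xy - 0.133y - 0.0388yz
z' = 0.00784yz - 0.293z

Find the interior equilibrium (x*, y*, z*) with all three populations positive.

x* ≈ 137, y* ≈ 37.4, z* ≈ 19.1

From dz/dt = 0: 0.00784y* = 0.293, so y* = 37.4.
From dx/dt = 0: 1.29(1 - x*/662) = 0.0274·37.4, giving x* = 662·(1 - 0.794) = 137.
From dy/dt = 0: 0.00641·137 - 0.133 = 0.0388z*, so z* = 0.742/0.0388 = 19.1.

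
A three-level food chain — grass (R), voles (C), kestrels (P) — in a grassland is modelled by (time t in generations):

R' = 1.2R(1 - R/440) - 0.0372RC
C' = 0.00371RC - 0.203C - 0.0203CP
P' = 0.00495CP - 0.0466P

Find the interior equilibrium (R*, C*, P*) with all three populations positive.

From dP/dt = 0: 0.00495C* = 0.0466, so C* = 9.41.
From dR/dt = 0: 1.2(1 - R*/440) = 0.0372·9.41, giving R* = 440·(1 - 0.292) = 312.
From dC/dt = 0: 0.00371·312 - 0.203 = 0.0203P*, so P* = 0.953/0.0203 = 46.9.

R* ≈ 312, C* ≈ 9.41, P* ≈ 46.9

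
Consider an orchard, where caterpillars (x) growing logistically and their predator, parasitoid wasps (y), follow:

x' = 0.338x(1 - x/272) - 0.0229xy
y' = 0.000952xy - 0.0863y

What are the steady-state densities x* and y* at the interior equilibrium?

x* ≈ 90.7, y* ≈ 9.84

From dy/dt = 0 with y > 0: 0.000952x* = 0.0863, so x* = 90.7.
Substitute into dx/dt = 0: 0.338(1 - 90.7/272) = 0.0229y*.
The bracket is 0.667, giving y* = 0.225/0.0229 = 9.84.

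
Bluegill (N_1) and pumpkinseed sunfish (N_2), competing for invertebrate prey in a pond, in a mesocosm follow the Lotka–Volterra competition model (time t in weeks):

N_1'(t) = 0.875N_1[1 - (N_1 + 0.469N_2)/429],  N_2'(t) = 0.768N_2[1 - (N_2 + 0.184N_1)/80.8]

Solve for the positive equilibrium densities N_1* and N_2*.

N_1* ≈ 428, N_2* ≈ 2.04

Setting both brackets to zero gives the nullclines N_1 + 0.469N_2 = 429 and 0.184N_1 + N_2 = 80.8.
Substituting N_2 = 80.8 - 0.184N_1 into the first: N_1(1 - 0.469·0.184) = 429 - 0.469·80.8.
So N_1* = 391/0.914 = 428, and then N_2* = 80.8 - 0.184·428 = 2.04.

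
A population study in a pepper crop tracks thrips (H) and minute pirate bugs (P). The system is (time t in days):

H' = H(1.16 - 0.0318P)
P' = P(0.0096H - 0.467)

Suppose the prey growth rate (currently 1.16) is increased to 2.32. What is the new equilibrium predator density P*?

P* ≈ 73

At the interior fixed point, setting dH/dt = 0 with H > 0 fixes P* = (prey growth rate)/(HP coefficient) — independent of the other coefficients.
With the change, P* = 2.32/0.0318 = 73; it rises from 36.5.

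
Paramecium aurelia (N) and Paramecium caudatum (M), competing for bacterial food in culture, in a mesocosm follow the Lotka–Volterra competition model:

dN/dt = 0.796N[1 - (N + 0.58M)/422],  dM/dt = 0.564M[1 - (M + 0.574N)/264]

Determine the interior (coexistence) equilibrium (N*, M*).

N* ≈ 403, M* ≈ 32.6

Setting both brackets to zero gives the nullclines N + 0.58M = 422 and 0.574N + M = 264.
Substituting M = 264 - 0.574N into the first: N(1 - 0.58·0.574) = 422 - 0.58·264.
So N* = 269/0.667 = 403, and then M* = 264 - 0.574·403 = 32.6.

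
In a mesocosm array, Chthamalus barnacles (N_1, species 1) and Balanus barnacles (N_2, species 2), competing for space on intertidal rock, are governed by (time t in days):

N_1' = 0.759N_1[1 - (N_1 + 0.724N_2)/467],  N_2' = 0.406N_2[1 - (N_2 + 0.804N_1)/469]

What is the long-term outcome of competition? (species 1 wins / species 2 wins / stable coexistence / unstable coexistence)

Compare the nullcline intercepts: K1/α12 = 467/0.724 = 645 > K2 = 469; K2/α21 = 469/0.804 = 583 > K1 = 467.
Since both inequalities hold, each species can invade when rare, so the interior equilibrium is stable.

stable coexistence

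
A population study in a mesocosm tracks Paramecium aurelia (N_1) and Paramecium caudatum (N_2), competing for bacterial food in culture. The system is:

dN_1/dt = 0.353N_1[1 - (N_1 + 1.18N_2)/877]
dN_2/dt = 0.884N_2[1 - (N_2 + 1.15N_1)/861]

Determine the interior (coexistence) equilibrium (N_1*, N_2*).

N_1* ≈ 389, N_2* ≈ 413

Setting both brackets to zero gives the nullclines N_1 + 1.18N_2 = 877 and 1.15N_1 + N_2 = 861.
Substituting N_2 = 861 - 1.15N_1 into the first: N_1(1 - 1.18·1.15) = 877 - 1.18·861.
So N_1* = -139/-0.357 = 389, and then N_2* = 861 - 1.15·389 = 413.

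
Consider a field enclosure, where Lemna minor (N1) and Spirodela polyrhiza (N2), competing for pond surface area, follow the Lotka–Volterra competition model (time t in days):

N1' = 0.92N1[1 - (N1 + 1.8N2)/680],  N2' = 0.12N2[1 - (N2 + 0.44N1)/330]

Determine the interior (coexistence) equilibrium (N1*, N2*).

N1* ≈ 413, N2* ≈ 148

Setting both brackets to zero gives the nullclines N1 + 1.8N2 = 680 and 0.44N1 + N2 = 330.
Substituting N2 = 330 - 0.44N1 into the first: N1(1 - 1.8·0.44) = 680 - 1.8·330.
So N1* = 86/0.208 = 413, and then N2* = 330 - 0.44·413 = 148.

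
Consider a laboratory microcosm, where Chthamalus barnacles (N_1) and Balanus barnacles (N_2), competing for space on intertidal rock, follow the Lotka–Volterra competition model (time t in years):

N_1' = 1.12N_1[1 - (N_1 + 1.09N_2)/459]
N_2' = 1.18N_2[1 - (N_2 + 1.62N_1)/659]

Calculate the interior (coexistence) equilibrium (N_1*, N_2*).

Setting both brackets to zero gives the nullclines N_1 + 1.09N_2 = 459 and 1.62N_1 + N_2 = 659.
Substituting N_2 = 659 - 1.62N_1 into the first: N_1(1 - 1.09·1.62) = 459 - 1.09·659.
So N_1* = -259/-0.766 = 339, and then N_2* = 659 - 1.62·339 = 110.

N_1* ≈ 339, N_2* ≈ 110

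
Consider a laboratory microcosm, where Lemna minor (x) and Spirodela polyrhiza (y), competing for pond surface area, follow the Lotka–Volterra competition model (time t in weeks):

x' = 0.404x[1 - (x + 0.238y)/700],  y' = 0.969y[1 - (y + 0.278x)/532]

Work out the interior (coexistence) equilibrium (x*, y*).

x* ≈ 614, y* ≈ 361

Setting both brackets to zero gives the nullclines x + 0.238y = 700 and 0.278x + y = 532.
Substituting y = 532 - 0.278x into the first: x(1 - 0.238·0.278) = 700 - 0.238·532.
So x* = 573/0.934 = 614, and then y* = 532 - 0.278·614 = 361.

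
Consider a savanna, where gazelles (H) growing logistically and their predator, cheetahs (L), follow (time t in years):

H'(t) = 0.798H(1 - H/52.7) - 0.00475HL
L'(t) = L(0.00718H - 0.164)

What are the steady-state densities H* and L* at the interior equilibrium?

From dL/dt = 0 with L > 0: 0.00718H* = 0.164, so H* = 22.8.
Substitute into dH/dt = 0: 0.798(1 - 22.8/52.7) = 0.00475L*.
The bracket is 0.567, giving L* = 0.452/0.00475 = 95.2.

H* ≈ 22.8, L* ≈ 95.2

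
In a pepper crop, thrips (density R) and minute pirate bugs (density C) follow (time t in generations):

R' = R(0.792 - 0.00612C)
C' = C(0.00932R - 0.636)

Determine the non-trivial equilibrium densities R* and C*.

R* ≈ 68.2, C* ≈ 129

Set dC/dt = 0 with C > 0: 0.00932R - 0.636 = 0, so R* = 0.636/0.00932 = 68.2.
Set dR/dt = 0 with R > 0: 0.792 - 0.00612C = 0, so C* = 0.792/0.00612 = 129.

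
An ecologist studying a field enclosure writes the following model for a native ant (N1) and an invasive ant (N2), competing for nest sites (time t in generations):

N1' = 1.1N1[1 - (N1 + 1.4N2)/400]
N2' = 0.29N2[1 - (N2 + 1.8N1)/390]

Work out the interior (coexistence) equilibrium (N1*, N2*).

Setting both brackets to zero gives the nullclines N1 + 1.4N2 = 400 and 1.8N1 + N2 = 390.
Substituting N2 = 390 - 1.8N1 into the first: N1(1 - 1.4·1.8) = 400 - 1.4·390.
So N1* = -146/-1.52 = 96.1, and then N2* = 390 - 1.8·96.1 = 217.

N1* ≈ 96.1, N2* ≈ 217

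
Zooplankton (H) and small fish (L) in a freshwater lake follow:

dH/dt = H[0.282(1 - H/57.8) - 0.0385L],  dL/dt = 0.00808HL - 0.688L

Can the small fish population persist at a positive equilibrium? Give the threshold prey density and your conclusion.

The predator equation gives dL/dt > 0 only when H > 0.688/0.00808 = 85.1.
Without the predator, H → K = 57.8. Since 57.8 < 85.1, the predator cannot invade.

Threshold H = 85.1; K < 85.1, so no, the predator goes extinct.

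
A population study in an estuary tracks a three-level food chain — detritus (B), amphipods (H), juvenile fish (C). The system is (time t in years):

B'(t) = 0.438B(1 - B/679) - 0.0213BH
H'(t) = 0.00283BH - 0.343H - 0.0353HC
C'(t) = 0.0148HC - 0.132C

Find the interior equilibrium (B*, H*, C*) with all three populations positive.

From dC/dt = 0: 0.0148H* = 0.132, so H* = 8.92.
From dB/dt = 0: 0.438(1 - B*/679) = 0.0213·8.92, giving B* = 679·(1 - 0.434) = 384.
From dH/dt = 0: 0.00283·384 - 0.343 = 0.0353C*, so C* = 0.745/0.0353 = 21.1.

B* ≈ 384, H* ≈ 8.92, C* ≈ 21.1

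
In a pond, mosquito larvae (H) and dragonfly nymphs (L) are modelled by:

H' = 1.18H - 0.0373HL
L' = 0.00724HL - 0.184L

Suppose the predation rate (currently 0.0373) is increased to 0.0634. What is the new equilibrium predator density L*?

At the interior fixed point, setting dH/dt = 0 with H > 0 fixes L* = (prey growth rate)/(HL coefficient) — independent of the other coefficients.
With the change, L* = 1.18/0.0634 = 18.6; it falls from 31.6.

L* ≈ 18.6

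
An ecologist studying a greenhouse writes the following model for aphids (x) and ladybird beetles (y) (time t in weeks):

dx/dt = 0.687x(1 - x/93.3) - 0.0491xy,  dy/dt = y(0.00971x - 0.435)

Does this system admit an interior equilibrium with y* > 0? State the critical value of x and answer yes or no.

The predator equation gives dy/dt > 0 only when x > 0.435/0.00971 = 44.8.
Without the predator, x → K = 93.3. Since 93.3 > 44.8, the predator can invade and persist.

Threshold x = 44.8; K > 44.8, so yes, the predator persists.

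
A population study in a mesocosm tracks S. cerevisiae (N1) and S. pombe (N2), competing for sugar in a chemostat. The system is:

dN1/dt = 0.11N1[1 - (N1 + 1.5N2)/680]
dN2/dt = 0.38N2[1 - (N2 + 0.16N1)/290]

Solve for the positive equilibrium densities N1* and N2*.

Setting both brackets to zero gives the nullclines N1 + 1.5N2 = 680 and 0.16N1 + N2 = 290.
Substituting N2 = 290 - 0.16N1 into the first: N1(1 - 1.5·0.16) = 680 - 1.5·290.
So N1* = 245/0.76 = 322, and then N2* = 290 - 0.16·322 = 238.

N1* ≈ 322, N2* ≈ 238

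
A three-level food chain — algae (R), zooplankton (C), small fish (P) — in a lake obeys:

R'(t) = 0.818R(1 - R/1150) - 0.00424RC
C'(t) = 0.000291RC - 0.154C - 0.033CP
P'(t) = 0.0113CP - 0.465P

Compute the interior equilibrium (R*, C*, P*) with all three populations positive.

From dP/dt = 0: 0.0113C* = 0.465, so C* = 41.2.
From dR/dt = 0: 0.818(1 - R*/1150) = 0.00424·41.2, giving R* = 1150·(1 - 0.213) = 905.
From dC/dt = 0: 0.000291·905 - 0.154 = 0.033P*, so P* = 0.109/0.033 = 3.31.

R* ≈ 905, C* ≈ 41.2, P* ≈ 3.31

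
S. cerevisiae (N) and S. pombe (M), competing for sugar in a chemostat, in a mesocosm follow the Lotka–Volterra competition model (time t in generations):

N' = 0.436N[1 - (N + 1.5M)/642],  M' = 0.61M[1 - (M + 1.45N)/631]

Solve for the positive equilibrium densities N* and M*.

N* ≈ 259, M* ≈ 255

Setting both brackets to zero gives the nullclines N + 1.5M = 642 and 1.45N + M = 631.
Substituting M = 631 - 1.45N into the first: N(1 - 1.5·1.45) = 642 - 1.5·631.
So N* = -304/-1.17 = 259, and then M* = 631 - 1.45·259 = 255.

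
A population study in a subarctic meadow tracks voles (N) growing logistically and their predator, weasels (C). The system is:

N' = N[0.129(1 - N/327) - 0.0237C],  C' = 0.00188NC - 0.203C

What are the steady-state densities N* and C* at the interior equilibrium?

N* ≈ 108, C* ≈ 3.65

From dC/dt = 0 with C > 0: 0.00188N* = 0.203, so N* = 108.
Substitute into dN/dt = 0: 0.129(1 - 108/327) = 0.0237C*.
The bracket is 0.67, giving C* = 0.0864/0.0237 = 3.65.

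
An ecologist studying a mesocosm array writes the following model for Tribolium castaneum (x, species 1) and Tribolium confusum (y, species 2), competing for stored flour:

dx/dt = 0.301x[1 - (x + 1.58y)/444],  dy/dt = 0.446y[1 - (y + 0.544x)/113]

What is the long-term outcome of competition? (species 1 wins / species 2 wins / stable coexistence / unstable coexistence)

Compare the nullcline intercepts: K1/α12 = 444/1.58 = 281 > K2 = 113; K2/α21 = 113/0.544 = 208 < K1 = 444.
Since the inequalities point opposite ways, species 1 can invade but species 2 cannot.

species 1 excludes species 2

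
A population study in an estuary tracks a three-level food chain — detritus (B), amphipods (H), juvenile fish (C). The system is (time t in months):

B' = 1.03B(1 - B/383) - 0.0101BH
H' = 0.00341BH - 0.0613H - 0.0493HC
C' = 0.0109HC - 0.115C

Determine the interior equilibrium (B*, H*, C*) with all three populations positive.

B* ≈ 343, H* ≈ 10.6, C* ≈ 22.5

From dC/dt = 0: 0.0109H* = 0.115, so H* = 10.6.
From dB/dt = 0: 1.03(1 - B*/383) = 0.0101·10.6, giving B* = 383·(1 - 0.103) = 343.
From dH/dt = 0: 0.00341·343 - 0.0613 = 0.0493C*, so C* = 1.11/0.0493 = 22.5.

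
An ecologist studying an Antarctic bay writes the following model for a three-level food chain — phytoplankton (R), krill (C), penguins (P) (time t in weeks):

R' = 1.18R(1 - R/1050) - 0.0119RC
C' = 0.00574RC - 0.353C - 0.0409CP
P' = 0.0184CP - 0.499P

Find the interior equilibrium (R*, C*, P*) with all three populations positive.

From dP/dt = 0: 0.0184C* = 0.499, so C* = 27.1.
From dR/dt = 0: 1.18(1 - R*/1050) = 0.0119·27.1, giving R* = 1050·(1 - 0.273) = 763.
From dC/dt = 0: 0.00574·763 - 0.353 = 0.0409P*, so P* = 4.03/0.0409 = 98.4.

R* ≈ 763, C* ≈ 27.1, P* ≈ 98.4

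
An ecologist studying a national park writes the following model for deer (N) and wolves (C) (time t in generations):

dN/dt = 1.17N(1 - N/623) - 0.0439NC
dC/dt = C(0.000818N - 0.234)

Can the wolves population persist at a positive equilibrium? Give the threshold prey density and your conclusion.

Threshold N = 286; K > 286, so yes, the predator persists.

The predator equation gives dC/dt > 0 only when N > 0.234/0.000818 = 286.
Without the predator, N → K = 623. Since 623 > 286, the predator can invade and persist.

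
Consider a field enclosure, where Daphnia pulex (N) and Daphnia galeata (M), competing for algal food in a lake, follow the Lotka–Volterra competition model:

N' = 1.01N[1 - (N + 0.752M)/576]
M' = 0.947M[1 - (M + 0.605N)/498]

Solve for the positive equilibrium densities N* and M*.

N* ≈ 370, M* ≈ 274

Setting both brackets to zero gives the nullclines N + 0.752M = 576 and 0.605N + M = 498.
Substituting M = 498 - 0.605N into the first: N(1 - 0.752·0.605) = 576 - 0.752·498.
So N* = 202/0.545 = 370, and then M* = 498 - 0.605·370 = 274.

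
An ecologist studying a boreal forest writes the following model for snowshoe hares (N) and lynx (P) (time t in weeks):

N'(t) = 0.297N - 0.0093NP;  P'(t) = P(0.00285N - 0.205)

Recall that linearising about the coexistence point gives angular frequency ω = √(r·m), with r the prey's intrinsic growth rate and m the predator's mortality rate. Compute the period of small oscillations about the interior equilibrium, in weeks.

T ≈ 25.5 weeks

Here r = 0.297 and m = 0.205, so r·m = 0.0609.
ω = √0.0609 = 0.247 per week, hence T = 2π/ω ≈ 25.5 weeks.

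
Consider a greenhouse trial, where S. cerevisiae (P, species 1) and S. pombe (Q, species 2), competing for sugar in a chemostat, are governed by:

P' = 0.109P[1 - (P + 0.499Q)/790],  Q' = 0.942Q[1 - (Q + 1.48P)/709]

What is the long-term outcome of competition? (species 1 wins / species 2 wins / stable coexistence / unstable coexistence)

Compare the nullcline intercepts: K1/α12 = 790/0.499 = 1580 > K2 = 709; K2/α21 = 709/1.48 = 479 < K1 = 790.
Since the inequalities point opposite ways, species 1 can invade but species 2 cannot.

species 1 excludes species 2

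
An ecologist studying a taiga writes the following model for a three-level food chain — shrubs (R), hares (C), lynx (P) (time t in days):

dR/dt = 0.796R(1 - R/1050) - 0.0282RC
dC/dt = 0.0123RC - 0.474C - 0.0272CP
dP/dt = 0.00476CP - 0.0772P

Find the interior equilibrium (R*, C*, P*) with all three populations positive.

From dP/dt = 0: 0.00476C* = 0.0772, so C* = 16.2.
From dR/dt = 0: 0.796(1 - R*/1050) = 0.0282·16.2, giving R* = 1050·(1 - 0.575) = 447.
From dC/dt = 0: 0.0123·447 - 0.474 = 0.0272P*, so P* = 5.02/0.0272 = 185.

R* ≈ 447, C* ≈ 16.2, P* ≈ 185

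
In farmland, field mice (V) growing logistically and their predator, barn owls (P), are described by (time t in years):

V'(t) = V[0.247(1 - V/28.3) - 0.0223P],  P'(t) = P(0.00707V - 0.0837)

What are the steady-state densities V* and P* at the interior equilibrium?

V* ≈ 11.8, P* ≈ 6.44

From dP/dt = 0 with P > 0: 0.00707V* = 0.0837, so V* = 11.8.
Substitute into dV/dt = 0: 0.247(1 - 11.8/28.3) = 0.0223P*.
The bracket is 0.582, giving P* = 0.144/0.0223 = 6.44.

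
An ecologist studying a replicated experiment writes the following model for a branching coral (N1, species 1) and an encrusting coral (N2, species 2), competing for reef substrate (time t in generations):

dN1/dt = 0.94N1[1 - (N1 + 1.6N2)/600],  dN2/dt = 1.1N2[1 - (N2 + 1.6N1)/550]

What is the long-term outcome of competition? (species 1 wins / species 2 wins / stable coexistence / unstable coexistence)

unstable coexistence (outcome depends on initial conditions)

Compare the nullcline intercepts: K1/α12 = 600/1.6 = 375 < K2 = 550; K2/α21 = 550/1.6 = 344 < K1 = 600.
Since both are reversed, neither can invade when rare; the interior point is a saddle.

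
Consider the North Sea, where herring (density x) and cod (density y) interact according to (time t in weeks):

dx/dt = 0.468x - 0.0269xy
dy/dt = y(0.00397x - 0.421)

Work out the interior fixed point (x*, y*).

x* ≈ 106, y* ≈ 17.4

Set dy/dt = 0 with y > 0: 0.00397x - 0.421 = 0, so x* = 0.421/0.00397 = 106.
Set dx/dt = 0 with x > 0: 0.468 - 0.0269y = 0, so y* = 0.468/0.0269 = 17.4.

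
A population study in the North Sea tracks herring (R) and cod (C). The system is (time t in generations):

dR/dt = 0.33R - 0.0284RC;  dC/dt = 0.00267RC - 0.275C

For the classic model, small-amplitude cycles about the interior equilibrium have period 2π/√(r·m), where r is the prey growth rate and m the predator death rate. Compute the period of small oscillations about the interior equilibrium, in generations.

T ≈ 20.9 generations

Here r = 0.33 and m = 0.275, so r·m = 0.0908.
ω = √0.0908 = 0.301 per generation, hence T = 2π/ω ≈ 20.9 generations.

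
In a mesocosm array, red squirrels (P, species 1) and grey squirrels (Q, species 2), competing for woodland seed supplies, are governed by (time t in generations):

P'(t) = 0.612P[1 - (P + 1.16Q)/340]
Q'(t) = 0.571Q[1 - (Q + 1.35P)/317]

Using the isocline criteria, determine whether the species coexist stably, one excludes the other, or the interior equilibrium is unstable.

Compare the nullcline intercepts: K1/α12 = 340/1.16 = 293 < K2 = 317; K2/α21 = 317/1.35 = 235 < K1 = 340.
Since both are reversed, neither can invade when rare; the interior point is a saddle.

unstable coexistence (outcome depends on initial conditions)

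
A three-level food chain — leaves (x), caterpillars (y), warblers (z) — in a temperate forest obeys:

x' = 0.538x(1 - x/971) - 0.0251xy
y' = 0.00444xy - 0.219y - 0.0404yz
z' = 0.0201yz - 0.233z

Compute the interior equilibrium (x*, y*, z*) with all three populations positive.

x* ≈ 446, y* ≈ 11.6, z* ≈ 43.6

From dz/dt = 0: 0.0201y* = 0.233, so y* = 11.6.
From dx/dt = 0: 0.538(1 - x*/971) = 0.0251·11.6, giving x* = 971·(1 - 0.541) = 446.
From dy/dt = 0: 0.00444·446 - 0.219 = 0.0404z*, so z* = 1.76/0.0404 = 43.6.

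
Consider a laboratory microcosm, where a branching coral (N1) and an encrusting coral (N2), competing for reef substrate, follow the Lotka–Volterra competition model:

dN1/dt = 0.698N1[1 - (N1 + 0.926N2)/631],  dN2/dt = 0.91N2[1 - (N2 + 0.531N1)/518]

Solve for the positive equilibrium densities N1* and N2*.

N1* ≈ 298, N2* ≈ 360

Setting both brackets to zero gives the nullclines N1 + 0.926N2 = 631 and 0.531N1 + N2 = 518.
Substituting N2 = 518 - 0.531N1 into the first: N1(1 - 0.926·0.531) = 631 - 0.926·518.
So N1* = 151/0.508 = 298, and then N2* = 518 - 0.531·298 = 360.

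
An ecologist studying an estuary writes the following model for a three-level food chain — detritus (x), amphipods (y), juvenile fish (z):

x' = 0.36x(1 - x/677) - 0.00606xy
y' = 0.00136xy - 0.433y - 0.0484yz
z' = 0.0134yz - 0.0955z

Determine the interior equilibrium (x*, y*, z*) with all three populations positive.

From dz/dt = 0: 0.0134y* = 0.0955, so y* = 7.13.
From dx/dt = 0: 0.36(1 - x*/677) = 0.00606·7.13, giving x* = 677·(1 - 0.12) = 596.
From dy/dt = 0: 0.00136·596 - 0.433 = 0.0484z*, so z* = 0.377/0.0484 = 7.79.

x* ≈ 596, y* ≈ 7.13, z* ≈ 7.79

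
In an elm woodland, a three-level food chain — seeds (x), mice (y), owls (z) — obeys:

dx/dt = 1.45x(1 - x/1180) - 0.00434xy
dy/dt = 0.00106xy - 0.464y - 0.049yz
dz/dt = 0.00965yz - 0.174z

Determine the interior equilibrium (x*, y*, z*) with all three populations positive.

x* ≈ 1120, y* ≈ 18, z* ≈ 14.7

From dz/dt = 0: 0.00965y* = 0.174, so y* = 18.
From dx/dt = 0: 1.45(1 - x*/1180) = 0.00434·18, giving x* = 1180·(1 - 0.054) = 1120.
From dy/dt = 0: 0.00106·1120 - 0.464 = 0.049z*, so z* = 0.719/0.049 = 14.7.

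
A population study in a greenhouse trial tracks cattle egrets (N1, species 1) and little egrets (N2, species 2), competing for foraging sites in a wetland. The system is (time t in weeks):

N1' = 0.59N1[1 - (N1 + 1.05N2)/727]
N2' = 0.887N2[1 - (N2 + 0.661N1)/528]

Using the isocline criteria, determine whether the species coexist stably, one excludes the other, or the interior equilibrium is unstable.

Compare the nullcline intercepts: K1/α12 = 727/1.05 = 692 > K2 = 528; K2/α21 = 528/0.661 = 799 > K1 = 727.
Since both inequalities hold, each species can invade when rare, so the interior equilibrium is stable.

stable coexistence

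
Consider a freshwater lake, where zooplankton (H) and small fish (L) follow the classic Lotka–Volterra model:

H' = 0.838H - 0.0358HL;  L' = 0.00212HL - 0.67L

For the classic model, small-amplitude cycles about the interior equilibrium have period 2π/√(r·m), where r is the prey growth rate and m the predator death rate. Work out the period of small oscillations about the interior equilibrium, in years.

Here r = 0.838 and m = 0.67, so r·m = 0.561.
ω = √0.561 = 0.749 per year, hence T = 2π/ω ≈ 8.39 years.

T ≈ 8.39 years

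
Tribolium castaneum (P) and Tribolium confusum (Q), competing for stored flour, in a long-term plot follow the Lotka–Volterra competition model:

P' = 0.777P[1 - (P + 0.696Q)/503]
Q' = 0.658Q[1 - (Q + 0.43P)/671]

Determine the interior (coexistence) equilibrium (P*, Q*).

Setting both brackets to zero gives the nullclines P + 0.696Q = 503 and 0.43P + Q = 671.
Substituting Q = 671 - 0.43P into the first: P(1 - 0.696·0.43) = 503 - 0.696·671.
So P* = 36/0.701 = 51.4, and then Q* = 671 - 0.43·51.4 = 649.

P* ≈ 51.4, Q* ≈ 649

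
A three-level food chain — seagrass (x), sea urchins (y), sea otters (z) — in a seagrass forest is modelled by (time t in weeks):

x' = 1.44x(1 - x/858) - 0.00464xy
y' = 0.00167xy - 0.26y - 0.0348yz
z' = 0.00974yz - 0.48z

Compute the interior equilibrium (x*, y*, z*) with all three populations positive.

x* ≈ 722, y* ≈ 49.3, z* ≈ 27.2

From dz/dt = 0: 0.00974y* = 0.48, so y* = 49.3.
From dx/dt = 0: 1.44(1 - x*/858) = 0.00464·49.3, giving x* = 858·(1 - 0.159) = 722.
From dy/dt = 0: 0.00167·722 - 0.26 = 0.0348z*, so z* = 0.945/0.0348 = 27.2.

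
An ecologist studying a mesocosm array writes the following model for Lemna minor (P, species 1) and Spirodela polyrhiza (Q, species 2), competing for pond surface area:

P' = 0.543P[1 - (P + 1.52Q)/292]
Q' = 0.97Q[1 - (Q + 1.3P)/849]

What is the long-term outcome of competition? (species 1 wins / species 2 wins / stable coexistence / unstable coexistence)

Compare the nullcline intercepts: K1/α12 = 292/1.52 = 192 < K2 = 849; K2/α21 = 849/1.3 = 653 > K1 = 292.
Since the inequalities point opposite ways, species 2 can invade but species 1 cannot.

species 2 excludes species 1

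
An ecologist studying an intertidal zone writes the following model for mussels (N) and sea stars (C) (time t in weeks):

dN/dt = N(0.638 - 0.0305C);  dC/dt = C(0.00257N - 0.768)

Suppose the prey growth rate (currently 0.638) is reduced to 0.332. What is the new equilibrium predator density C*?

At the interior fixed point, setting dN/dt = 0 with N > 0 fixes C* = (prey growth rate)/(NC coefficient) — independent of the other coefficients.
With the change, C* = 0.332/0.0305 = 10.9; it falls from 20.9.

C* ≈ 10.9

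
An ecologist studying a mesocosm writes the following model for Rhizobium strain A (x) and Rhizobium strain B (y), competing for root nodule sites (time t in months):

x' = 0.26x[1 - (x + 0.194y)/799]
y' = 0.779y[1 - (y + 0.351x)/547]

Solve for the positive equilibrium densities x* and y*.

x* ≈ 744, y* ≈ 286

Setting both brackets to zero gives the nullclines x + 0.194y = 799 and 0.351x + y = 547.
Substituting y = 547 - 0.351x into the first: x(1 - 0.194·0.351) = 799 - 0.194·547.
So x* = 693/0.932 = 744, and then y* = 547 - 0.351·744 = 286.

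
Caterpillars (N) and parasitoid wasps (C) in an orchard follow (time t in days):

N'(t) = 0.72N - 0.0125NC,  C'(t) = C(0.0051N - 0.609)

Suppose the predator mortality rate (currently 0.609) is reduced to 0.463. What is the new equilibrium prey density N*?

N* ≈ 90.8

At the interior fixed point, setting dC/dt = 0 with C > 0 fixes N* = (predator death rate)/(NC coefficient) — independent of the other coefficients.
With the change, N* = 0.463/0.0051 = 90.8; it falls from 119.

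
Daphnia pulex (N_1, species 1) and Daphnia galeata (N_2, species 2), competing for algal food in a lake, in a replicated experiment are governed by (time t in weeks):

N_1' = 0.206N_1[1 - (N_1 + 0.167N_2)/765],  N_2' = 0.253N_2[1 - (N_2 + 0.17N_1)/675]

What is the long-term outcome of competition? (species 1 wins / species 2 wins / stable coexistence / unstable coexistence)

Compare the nullcline intercepts: K1/α12 = 765/0.167 = 4580 > K2 = 675; K2/α21 = 675/0.17 = 3970 > K1 = 765.
Since both inequalities hold, each species can invade when rare, so the interior equilibrium is stable.

stable coexistence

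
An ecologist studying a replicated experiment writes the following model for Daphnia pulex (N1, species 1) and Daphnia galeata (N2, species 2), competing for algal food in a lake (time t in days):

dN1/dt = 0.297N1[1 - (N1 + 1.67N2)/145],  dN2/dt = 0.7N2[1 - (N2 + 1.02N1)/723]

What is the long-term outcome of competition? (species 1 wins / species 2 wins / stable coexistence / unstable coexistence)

species 2 excludes species 1

Compare the nullcline intercepts: K1/α12 = 145/1.67 = 86.8 < K2 = 723; K2/α21 = 723/1.02 = 709 > K1 = 145.
Since the inequalities point opposite ways, species 2 can invade but species 1 cannot.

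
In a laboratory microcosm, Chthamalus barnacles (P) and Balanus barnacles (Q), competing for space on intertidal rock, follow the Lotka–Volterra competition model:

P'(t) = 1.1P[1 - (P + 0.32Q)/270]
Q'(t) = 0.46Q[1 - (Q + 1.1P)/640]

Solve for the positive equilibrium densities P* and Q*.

Setting both brackets to zero gives the nullclines P + 0.32Q = 270 and 1.1P + Q = 640.
Substituting Q = 640 - 1.1P into the first: P(1 - 0.32·1.1) = 270 - 0.32·640.
So P* = 65.2/0.648 = 101, and then Q* = 640 - 1.1·101 = 529.

P* ≈ 101, Q* ≈ 529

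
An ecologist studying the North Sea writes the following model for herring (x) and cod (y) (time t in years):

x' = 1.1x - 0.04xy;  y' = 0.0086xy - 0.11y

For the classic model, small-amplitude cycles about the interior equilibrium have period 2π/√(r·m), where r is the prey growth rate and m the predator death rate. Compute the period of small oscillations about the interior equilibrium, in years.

Here r = 1.1 and m = 0.11, so r·m = 0.121.
ω = √0.121 = 0.348 per year, hence T = 2π/ω ≈ 18.1 years.

T ≈ 18.1 years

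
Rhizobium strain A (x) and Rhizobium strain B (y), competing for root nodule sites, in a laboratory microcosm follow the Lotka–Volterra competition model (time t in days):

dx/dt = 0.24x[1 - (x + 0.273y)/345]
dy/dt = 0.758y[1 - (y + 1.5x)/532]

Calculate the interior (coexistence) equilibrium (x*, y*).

x* ≈ 338, y* ≈ 24.6

Setting both brackets to zero gives the nullclines x + 0.273y = 345 and 1.5x + y = 532.
Substituting y = 532 - 1.5x into the first: x(1 - 0.273·1.5) = 345 - 0.273·532.
So x* = 200/0.591 = 338, and then y* = 532 - 1.5·338 = 24.6.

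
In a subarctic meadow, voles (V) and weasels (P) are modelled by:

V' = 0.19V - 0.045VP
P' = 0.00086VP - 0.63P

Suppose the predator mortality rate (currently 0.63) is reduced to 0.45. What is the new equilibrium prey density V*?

At the interior fixed point, setting dP/dt = 0 with P > 0 fixes V* = (predator death rate)/(VP coefficient) — independent of the other coefficients.
With the change, V* = 0.45/0.00086 = 523; it falls from 733.

V* ≈ 523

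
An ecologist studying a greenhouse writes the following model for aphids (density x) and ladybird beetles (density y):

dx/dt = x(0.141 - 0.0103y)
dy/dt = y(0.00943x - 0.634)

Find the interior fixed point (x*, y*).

x* ≈ 67.2, y* ≈ 13.7

Set dy/dt = 0 with y > 0: 0.00943x - 0.634 = 0, so x* = 0.634/0.00943 = 67.2.
Set dx/dt = 0 with x > 0: 0.141 - 0.0103y = 0, so y* = 0.141/0.0103 = 13.7.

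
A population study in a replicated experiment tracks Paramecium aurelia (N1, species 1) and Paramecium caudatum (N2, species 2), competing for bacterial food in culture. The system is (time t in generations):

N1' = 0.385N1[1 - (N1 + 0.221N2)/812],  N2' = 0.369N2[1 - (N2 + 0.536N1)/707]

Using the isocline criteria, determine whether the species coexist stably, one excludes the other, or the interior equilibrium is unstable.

Compare the nullcline intercepts: K1/α12 = 812/0.221 = 3670 > K2 = 707; K2/α21 = 707/0.536 = 1320 > K1 = 812.
Since both inequalities hold, each species can invade when rare, so the interior equilibrium is stable.

stable coexistence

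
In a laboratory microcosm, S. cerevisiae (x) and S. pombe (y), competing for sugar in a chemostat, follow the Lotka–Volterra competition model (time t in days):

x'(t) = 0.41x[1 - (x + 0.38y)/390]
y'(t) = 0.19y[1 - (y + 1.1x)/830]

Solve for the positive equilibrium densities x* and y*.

x* ≈ 128, y* ≈ 689

Setting both brackets to zero gives the nullclines x + 0.38y = 390 and 1.1x + y = 830.
Substituting y = 830 - 1.1x into the first: x(1 - 0.38·1.1) = 390 - 0.38·830.
So x* = 74.6/0.582 = 128, and then y* = 830 - 1.1·128 = 689.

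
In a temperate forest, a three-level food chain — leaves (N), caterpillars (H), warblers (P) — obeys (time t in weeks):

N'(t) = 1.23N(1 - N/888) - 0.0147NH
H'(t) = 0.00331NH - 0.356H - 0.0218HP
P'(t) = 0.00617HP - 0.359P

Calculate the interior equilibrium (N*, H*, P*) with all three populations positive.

N* ≈ 271, H* ≈ 58.2, P* ≈ 24.7

From dP/dt = 0: 0.00617H* = 0.359, so H* = 58.2.
From dN/dt = 0: 1.23(1 - N*/888) = 0.0147·58.2, giving N* = 888·(1 - 0.695) = 271.
From dH/dt = 0: 0.00331·271 - 0.356 = 0.0218P*, so P* = 0.539/0.0218 = 24.7.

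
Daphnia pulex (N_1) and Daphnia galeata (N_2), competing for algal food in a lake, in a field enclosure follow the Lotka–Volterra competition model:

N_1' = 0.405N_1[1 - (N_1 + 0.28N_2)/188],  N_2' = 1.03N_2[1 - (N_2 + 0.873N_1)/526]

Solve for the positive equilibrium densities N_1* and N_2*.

Setting both brackets to zero gives the nullclines N_1 + 0.28N_2 = 188 and 0.873N_1 + N_2 = 526.
Substituting N_2 = 526 - 0.873N_1 into the first: N_1(1 - 0.28·0.873) = 188 - 0.28·526.
So N_1* = 40.7/0.756 = 53.9, and then N_2* = 526 - 0.873·53.9 = 479.

N_1* ≈ 53.9, N_2* ≈ 479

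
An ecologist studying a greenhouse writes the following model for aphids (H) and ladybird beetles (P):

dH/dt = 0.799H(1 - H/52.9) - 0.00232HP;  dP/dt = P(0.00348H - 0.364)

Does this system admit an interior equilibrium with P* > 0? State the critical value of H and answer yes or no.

Threshold H = 105; K < 105, so no, the predator goes extinct.

The predator equation gives dP/dt > 0 only when H > 0.364/0.00348 = 105.
Without the predator, H → K = 52.9. Since 52.9 < 105, the predator cannot invade.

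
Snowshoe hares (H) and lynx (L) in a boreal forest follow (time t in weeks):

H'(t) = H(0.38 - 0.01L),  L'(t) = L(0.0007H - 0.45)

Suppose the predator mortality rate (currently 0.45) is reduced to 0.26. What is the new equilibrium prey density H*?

H* ≈ 371

At the interior fixed point, setting dL/dt = 0 with L > 0 fixes H* = (predator death rate)/(HL coefficient) — independent of the other coefficients.
With the change, H* = 0.26/0.0007 = 371; it falls from 643.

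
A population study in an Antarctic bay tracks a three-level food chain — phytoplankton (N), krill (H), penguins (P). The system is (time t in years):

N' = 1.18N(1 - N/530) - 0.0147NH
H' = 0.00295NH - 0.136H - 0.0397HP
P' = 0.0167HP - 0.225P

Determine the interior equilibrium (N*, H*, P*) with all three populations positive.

From dP/dt = 0: 0.0167H* = 0.225, so H* = 13.5.
From dN/dt = 0: 1.18(1 - N*/530) = 0.0147·13.5, giving N* = 530·(1 - 0.168) = 441.
From dH/dt = 0: 0.00295·441 - 0.136 = 0.0397P*, so P* = 1.17/0.0397 = 29.3.

N* ≈ 441, H* ≈ 13.5, P* ≈ 29.3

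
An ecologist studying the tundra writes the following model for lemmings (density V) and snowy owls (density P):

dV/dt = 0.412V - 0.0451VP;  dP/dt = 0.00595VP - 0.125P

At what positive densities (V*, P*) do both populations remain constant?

V* ≈ 21, P* ≈ 9.14

Set dP/dt = 0 with P > 0: 0.00595V - 0.125 = 0, so V* = 0.125/0.00595 = 21.
Set dV/dt = 0 with V > 0: 0.412 - 0.0451P = 0, so P* = 0.412/0.0451 = 9.14.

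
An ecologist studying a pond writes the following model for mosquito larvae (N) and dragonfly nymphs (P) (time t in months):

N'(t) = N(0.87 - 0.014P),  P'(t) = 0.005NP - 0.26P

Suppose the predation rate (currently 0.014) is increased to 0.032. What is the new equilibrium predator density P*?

At the interior fixed point, setting dN/dt = 0 with N > 0 fixes P* = (prey growth rate)/(NP coefficient) — independent of the other coefficients.
With the change, P* = 0.87/0.032 = 27.2; it falls from 62.1.

P* ≈ 27.2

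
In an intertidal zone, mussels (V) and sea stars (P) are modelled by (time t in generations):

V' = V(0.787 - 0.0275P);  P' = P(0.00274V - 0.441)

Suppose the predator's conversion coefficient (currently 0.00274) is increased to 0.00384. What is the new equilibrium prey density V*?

At the interior fixed point, setting dP/dt = 0 with P > 0 fixes V* = (predator death rate)/(VP coefficient) — independent of the other coefficients.
With the change, V* = 0.441/0.00384 = 115; it falls from 161.

V* ≈ 115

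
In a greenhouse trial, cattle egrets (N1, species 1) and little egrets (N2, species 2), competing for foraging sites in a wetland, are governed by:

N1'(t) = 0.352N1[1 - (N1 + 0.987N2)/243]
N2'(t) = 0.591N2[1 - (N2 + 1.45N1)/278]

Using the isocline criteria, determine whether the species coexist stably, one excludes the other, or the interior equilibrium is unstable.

Compare the nullcline intercepts: K1/α12 = 243/0.987 = 246 < K2 = 278; K2/α21 = 278/1.45 = 192 < K1 = 243.
Since both are reversed, neither can invade when rare; the interior point is a saddle.

unstable coexistence (outcome depends on initial conditions)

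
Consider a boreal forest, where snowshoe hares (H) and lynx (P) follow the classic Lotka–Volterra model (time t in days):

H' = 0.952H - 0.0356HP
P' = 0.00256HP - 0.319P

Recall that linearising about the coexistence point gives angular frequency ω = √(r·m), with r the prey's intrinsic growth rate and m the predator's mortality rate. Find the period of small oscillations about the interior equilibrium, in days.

T ≈ 11.4 days

Here r = 0.952 and m = 0.319, so r·m = 0.304.
ω = √0.304 = 0.551 per day, hence T = 2π/ω ≈ 11.4 days.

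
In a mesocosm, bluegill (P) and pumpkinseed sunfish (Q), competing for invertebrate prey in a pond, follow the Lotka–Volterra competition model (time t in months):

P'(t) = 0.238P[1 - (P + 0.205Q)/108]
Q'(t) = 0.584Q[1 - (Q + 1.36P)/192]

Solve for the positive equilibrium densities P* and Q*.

P* ≈ 95.2, Q* ≈ 62.6

Setting both brackets to zero gives the nullclines P + 0.205Q = 108 and 1.36P + Q = 192.
Substituting Q = 192 - 1.36P into the first: P(1 - 0.205·1.36) = 108 - 0.205·192.
So P* = 68.6/0.721 = 95.2, and then Q* = 192 - 1.36·95.2 = 62.6.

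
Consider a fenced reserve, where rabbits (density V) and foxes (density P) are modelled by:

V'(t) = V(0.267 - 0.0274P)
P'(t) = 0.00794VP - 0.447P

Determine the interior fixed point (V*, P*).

Set dP/dt = 0 with P > 0: 0.00794V - 0.447 = 0, so V* = 0.447/0.00794 = 56.3.
Set dV/dt = 0 with V > 0: 0.267 - 0.0274P = 0, so P* = 0.267/0.0274 = 9.74.

V* ≈ 56.3, P* ≈ 9.74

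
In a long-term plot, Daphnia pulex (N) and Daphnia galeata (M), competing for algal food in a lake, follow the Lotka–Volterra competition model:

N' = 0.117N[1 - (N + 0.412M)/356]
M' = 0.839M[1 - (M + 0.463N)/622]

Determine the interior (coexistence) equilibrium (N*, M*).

N* ≈ 123, M* ≈ 565

Setting both brackets to zero gives the nullclines N + 0.412M = 356 and 0.463N + M = 622.
Substituting M = 622 - 0.463N into the first: N(1 - 0.412·0.463) = 356 - 0.412·622.
So N* = 99.7/0.809 = 123, and then M* = 622 - 0.463·123 = 565.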